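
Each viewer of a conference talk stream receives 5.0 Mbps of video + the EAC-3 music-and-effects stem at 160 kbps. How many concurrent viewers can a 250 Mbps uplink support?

Audio: 160 kbps = 0.160 Mbps.
Per-viewer media rate: 5.160 Mbps.
250 Mbps = 250.0 Mbps; 250.0 / 5.160 = 48.45 → 48 viewers.

48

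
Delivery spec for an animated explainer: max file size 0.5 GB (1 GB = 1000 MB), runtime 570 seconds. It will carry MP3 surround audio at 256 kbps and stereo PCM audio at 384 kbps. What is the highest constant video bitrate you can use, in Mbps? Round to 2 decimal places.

6.38 Mbps

Budget: 0.5 GB = 4000.0 Mb.
Total bitrate budget: 4000.0 Mb / 570 s = 7.018 Mbps.
Audio total: 256 + 384 = 640 kbps = 0.640 Mbps.
Video: 7.018 − 0.640 = 6.378 Mbps.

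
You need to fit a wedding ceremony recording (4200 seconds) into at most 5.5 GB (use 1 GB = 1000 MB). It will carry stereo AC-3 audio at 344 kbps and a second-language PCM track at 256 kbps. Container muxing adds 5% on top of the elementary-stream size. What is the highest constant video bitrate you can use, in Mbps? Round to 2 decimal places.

9.38 Mbps

Budget: 5.5 GB = 44000.0 Mb.
Stream payload after overhead: 44000.0 / 1.05 = 41904.8 Mb.
Total bitrate budget: 41904.8 Mb / 4200 s = 9.977 Mbps.
Audio total: 344 + 256 = 600 kbps = 0.600 Mbps.
Video: 9.977 − 0.600 = 9.377 Mbps.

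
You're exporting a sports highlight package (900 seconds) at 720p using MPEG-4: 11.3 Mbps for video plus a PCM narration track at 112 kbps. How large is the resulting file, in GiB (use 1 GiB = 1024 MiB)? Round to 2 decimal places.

Audio: 112 kbps = 0.112 Mbps.
Total bitrate: 11.3 + 0.112 = 11.412 Mbps.
Stream data: 11.412 Mbps × 900 s = 10270.8 Mb.
10,271 Mb = 1,283,850,000 bytes ÷ 1,073,741,824 = 1.196 GiB.

1.20 GiB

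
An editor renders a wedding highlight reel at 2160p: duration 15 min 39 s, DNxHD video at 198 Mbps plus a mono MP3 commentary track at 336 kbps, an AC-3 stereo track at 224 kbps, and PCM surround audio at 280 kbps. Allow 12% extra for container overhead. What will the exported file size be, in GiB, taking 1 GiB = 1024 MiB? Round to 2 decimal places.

24.34 GiB

15 min 39 s = 939 s
Audio total: 336 + 224 + 280 = 840 kbps = 0.840 Mbps.
Total bitrate: 198 + 0.840 = 198.840 Mbps.
Stream data: 198.840 Mbps × 939 s = 186710.8 Mb.
With 12% container overhead: ×1.12.
209,116 Mb = 26,139,506,400 bytes ÷ 1,073,741,824 = 24.34 GiB.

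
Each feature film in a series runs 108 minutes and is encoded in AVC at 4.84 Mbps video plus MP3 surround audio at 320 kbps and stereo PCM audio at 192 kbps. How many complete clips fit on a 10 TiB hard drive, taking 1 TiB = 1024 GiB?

108 min = 6480 s
Audio total: 320 + 192 = 512 kbps = 0.512 Mbps.
Total bitrate: 5.352 Mbps.
Per item: 5.352 Mbps × 6480 s = 34,681 Mb = 4,335 MB.
Capacity: 10 TiB = 87,960,930 Mb; 2536.29 items → 2536 complete.

2536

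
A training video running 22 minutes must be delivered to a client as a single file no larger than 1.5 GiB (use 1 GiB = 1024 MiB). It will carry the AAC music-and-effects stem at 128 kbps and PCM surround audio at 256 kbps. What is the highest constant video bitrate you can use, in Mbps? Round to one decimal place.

9.4 Mbps

Budget: 1.5 GiB = 12884.9 Mb.
22 min = 1320 s
Total bitrate budget: 12884.9 Mb / 1320 s = 9.761 Mbps.
Audio total: 128 + 256 = 384 kbps = 0.384 Mbps.
Video: 9.761 − 0.384 = 9.377 Mbps.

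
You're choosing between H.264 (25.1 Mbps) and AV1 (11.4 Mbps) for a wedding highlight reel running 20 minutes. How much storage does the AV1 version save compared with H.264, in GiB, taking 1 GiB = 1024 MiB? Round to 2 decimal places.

1.91 GiB

20 min = 1200 s
H.264: 25.100 Mbps × 1200 s = 30120.0 Mb = 3.506 GiB.
AV1: 11.400 Mbps × 1200 s = 13680.0 Mb = 1.593 GiB.
Saving: 3.506 − 1.593 = 1.914 GiB.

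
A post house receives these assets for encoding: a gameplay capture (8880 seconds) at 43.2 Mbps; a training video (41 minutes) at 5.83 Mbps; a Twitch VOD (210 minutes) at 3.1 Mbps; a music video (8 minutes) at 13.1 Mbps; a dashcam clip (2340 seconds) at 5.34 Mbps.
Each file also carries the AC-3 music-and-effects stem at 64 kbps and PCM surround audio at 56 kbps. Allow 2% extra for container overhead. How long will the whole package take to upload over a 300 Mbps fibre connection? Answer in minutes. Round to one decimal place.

26.0 minutes

Audio total: 64 + 56 = 120 kbps = 0.120 Mbps.
gameplay capture: 43.320 Mbps × 8880 s × 1.02 = 392375.2 Mb
training video: 5.950 Mbps × 2460 s × 1.02 = 14929.7 Mb
Twitch VOD: 3.220 Mbps × 12600 s × 1.02 = 41383.4 Mb
music video: 13.220 Mbps × 480 s × 1.02 = 6472.5 Mb
dashcam clip: 5.460 Mbps × 2340 s × 1.02 = 13031.9 Mb
Total: 468192.9 Mb = 58524.1 MB.
At 300 Mbps: 468192.9 / 300 = 1561 s ≈ 26 minutes.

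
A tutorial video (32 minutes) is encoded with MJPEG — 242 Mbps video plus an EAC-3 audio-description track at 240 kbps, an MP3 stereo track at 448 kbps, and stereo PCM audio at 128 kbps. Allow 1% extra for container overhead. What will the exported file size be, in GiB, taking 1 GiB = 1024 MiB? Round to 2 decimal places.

32 min = 1920 s
Audio total: 240 + 448 + 128 = 816 kbps = 0.816 Mbps.
Total bitrate: 242 + 0.816 = 242.816 Mbps.
Stream data: 242.816 Mbps × 1920 s = 466206.7 Mb.
With 1% container overhead: ×1.01.
470,869 Mb = 58,858,598,400 bytes ÷ 1,073,741,824 = 54.82 GiB.

54.82 GiB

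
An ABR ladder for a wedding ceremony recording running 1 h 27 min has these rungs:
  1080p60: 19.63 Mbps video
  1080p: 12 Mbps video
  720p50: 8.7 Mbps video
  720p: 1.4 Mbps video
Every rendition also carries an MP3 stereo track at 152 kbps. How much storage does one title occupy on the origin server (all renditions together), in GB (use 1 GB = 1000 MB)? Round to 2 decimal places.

27.63 GB

1 h 27 min = 87 min = 5220 s
Audio: 152 kbps = 0.152 Mbps.
Sum of rendition bitrates: (19.63+0.152) + (12+0.152) + (8.7+0.152) + (1.4+0.152) = 42.338 Mbps.
× 5220 s = 221,004 Mb = 27,626 MB = 27.63 GB.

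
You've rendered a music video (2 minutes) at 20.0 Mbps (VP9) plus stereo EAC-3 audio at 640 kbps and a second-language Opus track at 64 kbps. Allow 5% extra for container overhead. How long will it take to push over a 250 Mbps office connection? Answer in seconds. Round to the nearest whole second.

10 seconds

2 min = 120 s
Audio total: 640 + 64 = 704 kbps = 0.704 Mbps.
Total bitrate: 20.704 Mbps.
File: 20.704 Mbps × 120 s = 2484.5 Mb.
With 5% container overhead: ×1.05. → 2608.7 Mb.
At 250 Mbps: 2608.7 / 250 = 10.4 s ≈ 10.4 seconds.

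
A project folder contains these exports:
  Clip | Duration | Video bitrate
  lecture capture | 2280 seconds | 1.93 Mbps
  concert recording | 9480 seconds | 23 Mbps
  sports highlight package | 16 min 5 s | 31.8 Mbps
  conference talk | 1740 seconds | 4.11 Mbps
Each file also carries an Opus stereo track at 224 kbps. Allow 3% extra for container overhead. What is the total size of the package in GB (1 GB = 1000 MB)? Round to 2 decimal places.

33.93 GB

Audio: 224 kbps = 0.224 Mbps.
lecture capture: 2.154 Mbps × 2280 s × 1.03 = 5058.5 Mb
concert recording: 23.224 Mbps × 9480 s × 1.03 = 226768.4 Mb
sports highlight package: 32.024 Mbps × 965 s × 1.03 = 31830.3 Mb
conference talk: 4.334 Mbps × 1740 s × 1.03 = 7767.4 Mb
Total: 271424.5 Mb = 33928.1 MB.
= 33.93 GB.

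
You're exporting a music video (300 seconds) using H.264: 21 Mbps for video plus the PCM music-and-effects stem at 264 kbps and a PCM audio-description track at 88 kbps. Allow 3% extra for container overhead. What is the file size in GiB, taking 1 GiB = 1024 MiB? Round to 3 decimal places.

Audio total: 264 + 88 = 352 kbps = 0.352 Mbps.
Total bitrate: 21 + 0.352 = 21.352 Mbps.
Stream data: 21.352 Mbps × 300 s = 6405.6 Mb.
With 3% container overhead: ×1.03.
6,598 Mb = 824,721,000 bytes ÷ 1,073,741,824 = 0.7681 GiB.

0.768 GiB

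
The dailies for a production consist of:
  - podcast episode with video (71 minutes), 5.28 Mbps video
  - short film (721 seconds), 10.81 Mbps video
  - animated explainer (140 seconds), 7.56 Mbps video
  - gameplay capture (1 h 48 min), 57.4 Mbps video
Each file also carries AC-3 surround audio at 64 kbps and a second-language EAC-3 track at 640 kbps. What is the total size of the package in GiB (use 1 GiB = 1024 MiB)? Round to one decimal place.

47.9 GiB

Audio total: 64 + 640 = 704 kbps = 0.704 Mbps.
podcast episode with video: 5.984 Mbps × 4260 s = 25491.8 Mb
short film: 11.514 Mbps × 721 s = 8301.6 Mb
animated explainer: 8.264 Mbps × 140 s = 1157.0 Mb
gameplay capture: 58.104 Mbps × 6480 s = 376513.9 Mb
Total: 411464.3 Mb = 51433.0 MB.
= 47.90 GiB.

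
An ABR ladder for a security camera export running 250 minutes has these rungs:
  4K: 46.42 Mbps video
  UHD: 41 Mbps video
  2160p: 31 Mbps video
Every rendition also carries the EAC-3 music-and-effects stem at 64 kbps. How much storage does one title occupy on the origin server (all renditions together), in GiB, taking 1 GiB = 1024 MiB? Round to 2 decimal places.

250 min = 15000 s
Audio: 64 kbps = 0.064 Mbps.
Sum of rendition bitrates: (46.42+0.064) + (41+0.064) + (31+0.064) = 118.612 Mbps.
× 15000 s = 1,779,180 Mb = 222,398 MB = 207.1 GiB.

207.12 GiB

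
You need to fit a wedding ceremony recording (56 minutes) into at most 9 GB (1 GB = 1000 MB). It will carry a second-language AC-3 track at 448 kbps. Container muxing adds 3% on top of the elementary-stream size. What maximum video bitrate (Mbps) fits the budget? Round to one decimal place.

Budget: 9 GB = 72000.0 Mb.
Stream payload after overhead: 72000.0 / 1.03 = 69902.9 Mb.
56 min = 3360 s
Total bitrate budget: 69902.9 Mb / 3360 s = 20.804 Mbps.
Audio: 448 kbps = 0.448 Mbps.
Video: 20.804 − 0.448 = 20.356 Mbps.

20.4 Mbps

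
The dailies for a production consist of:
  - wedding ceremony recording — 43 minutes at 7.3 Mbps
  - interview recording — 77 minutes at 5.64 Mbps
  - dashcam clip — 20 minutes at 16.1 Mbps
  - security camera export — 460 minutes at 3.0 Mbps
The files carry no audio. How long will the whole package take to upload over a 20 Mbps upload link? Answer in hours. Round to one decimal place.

wedding ceremony recording: 7.300 Mbps × 2580 s = 18834.0 Mb
interview recording: 5.640 Mbps × 4620 s = 26056.8 Mb
dashcam clip: 16.100 Mbps × 1200 s = 19320.0 Mb
security camera export: 3.000 Mbps × 27600 s = 82800.0 Mb
Total: 147010.8 Mb = 18376.3 MB.
At 20 Mbps: 147010.8 / 20 = 7351 s ≈ 2.04 hours.

2.0 hours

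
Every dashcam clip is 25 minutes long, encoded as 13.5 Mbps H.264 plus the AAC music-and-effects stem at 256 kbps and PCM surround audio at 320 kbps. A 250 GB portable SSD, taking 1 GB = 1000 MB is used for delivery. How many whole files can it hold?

94

25 min = 1500 s
Audio total: 256 + 320 = 576 kbps = 0.576 Mbps.
Total bitrate: 14.076 Mbps.
Per item: 14.076 Mbps × 1500 s = 21,114 Mb = 2,639 MB.
Capacity: 250 GB = 2,000,000 Mb; 94.72 items → 94 complete.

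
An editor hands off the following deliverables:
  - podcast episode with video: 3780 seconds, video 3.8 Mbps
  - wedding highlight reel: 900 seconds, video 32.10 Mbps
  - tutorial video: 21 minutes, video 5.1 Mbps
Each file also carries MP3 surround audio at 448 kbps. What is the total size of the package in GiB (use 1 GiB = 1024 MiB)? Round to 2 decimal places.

Audio: 448 kbps = 0.448 Mbps.
podcast episode with video: 4.248 Mbps × 3780 s = 16057.4 Mb
wedding highlight reel: 32.548 Mbps × 900 s = 29293.2 Mb
tutorial video: 5.548 Mbps × 1260 s = 6990.5 Mb
Total: 52341.1 Mb = 6542.6 MB.
= 6.093 GiB.

6.09 GiB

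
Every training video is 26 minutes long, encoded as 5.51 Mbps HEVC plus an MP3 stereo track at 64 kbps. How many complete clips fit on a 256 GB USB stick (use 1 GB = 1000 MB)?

26 min = 1560 s
Audio: 64 kbps = 0.064 Mbps.
Total bitrate: 5.574 Mbps.
Per item: 5.574 Mbps × 1560 s = 8,695 Mb = 1,087 MB.
Capacity: 256 GB = 2,048,000 Mb; 235.53 items → 235 complete.

235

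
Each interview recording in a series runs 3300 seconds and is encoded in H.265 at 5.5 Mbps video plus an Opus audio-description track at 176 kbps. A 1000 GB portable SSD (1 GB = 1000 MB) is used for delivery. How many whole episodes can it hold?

427

Audio: 176 kbps = 0.176 Mbps.
Total bitrate: 5.676 Mbps.
Per item: 5.676 Mbps × 3300 s = 18,731 Mb = 2,341 MB.
Capacity: 1000 GB = 8,000,000 Mb; 427.10 items → 427 complete.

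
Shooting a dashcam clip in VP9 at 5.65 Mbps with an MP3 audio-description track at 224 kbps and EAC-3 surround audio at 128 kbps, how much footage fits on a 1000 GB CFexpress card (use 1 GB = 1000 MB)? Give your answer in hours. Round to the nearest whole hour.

Audio total: 224 + 128 = 352 kbps = 0.352 Mbps.
Total bitrate: 5.65 + 0.352 = 6.002 Mbps.
Capacity: 1000 GB = 8,000,000 Mb.
Recording time: 8,000,000 / 6.002 = 1,332,889 s ≈ 370 hours.

370 hours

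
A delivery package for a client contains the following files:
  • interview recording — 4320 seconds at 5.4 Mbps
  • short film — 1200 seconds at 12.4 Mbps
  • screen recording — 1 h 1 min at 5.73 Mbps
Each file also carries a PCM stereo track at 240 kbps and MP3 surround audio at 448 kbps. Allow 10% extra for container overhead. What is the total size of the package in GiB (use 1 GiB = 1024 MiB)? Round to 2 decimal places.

8.39 GiB

Audio total: 240 + 448 = 688 kbps = 0.688 Mbps.
interview recording: 6.088 Mbps × 4320 s × 1.10 = 28930.2 Mb
short film: 13.088 Mbps × 1200 s × 1.10 = 17276.2 Mb
screen recording: 6.418 Mbps × 3660 s × 1.10 = 25838.9 Mb
Total: 72045.2 Mb = 9005.7 MB.
= 8.387 GiB.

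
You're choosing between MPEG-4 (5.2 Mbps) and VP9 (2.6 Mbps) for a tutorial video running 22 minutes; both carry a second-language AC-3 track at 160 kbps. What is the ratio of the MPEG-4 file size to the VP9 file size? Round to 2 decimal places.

22 min = 1320 s
Audio: 160 kbps = 0.160 Mbps.
MPEG-4: 5.360 Mbps × 1320 s = 7075.2 Mb = 0.884 GB.
VP9: 2.760 Mbps × 1320 s = 3643.2 Mb = 0.455 GB.
Ratio: 0.884 / 0.455 = 1.942.

1.94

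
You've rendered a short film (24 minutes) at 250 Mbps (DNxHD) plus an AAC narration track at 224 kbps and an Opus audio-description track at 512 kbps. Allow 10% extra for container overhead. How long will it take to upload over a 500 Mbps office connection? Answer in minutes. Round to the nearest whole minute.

24 min = 1440 s
Audio total: 224 + 512 = 736 kbps = 0.736 Mbps.
Total bitrate: 250.736 Mbps.
File: 250.736 Mbps × 1440 s = 361059.8 Mb.
With 10% container overhead: ×1.10. → 397165.8 Mb.
At 500 Mbps: 397165.8 / 500 = 794.3 s ≈ 13.2 minutes.

13 minutes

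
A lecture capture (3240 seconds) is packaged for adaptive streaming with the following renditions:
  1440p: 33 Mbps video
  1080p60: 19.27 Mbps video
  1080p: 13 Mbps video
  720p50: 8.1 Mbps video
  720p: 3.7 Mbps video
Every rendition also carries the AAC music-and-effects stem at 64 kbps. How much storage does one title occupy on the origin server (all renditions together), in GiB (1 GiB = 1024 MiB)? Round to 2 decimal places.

29.19 GiB

Audio: 64 kbps = 0.064 Mbps.
Sum of rendition bitrates: (33+0.064) + (19.27+0.064) + (13+0.064) + (8.1+0.064) + (3.7+0.064) = 77.390 Mbps.
× 3240 s = 250,744 Mb = 31,343 MB = 29.19 GiB.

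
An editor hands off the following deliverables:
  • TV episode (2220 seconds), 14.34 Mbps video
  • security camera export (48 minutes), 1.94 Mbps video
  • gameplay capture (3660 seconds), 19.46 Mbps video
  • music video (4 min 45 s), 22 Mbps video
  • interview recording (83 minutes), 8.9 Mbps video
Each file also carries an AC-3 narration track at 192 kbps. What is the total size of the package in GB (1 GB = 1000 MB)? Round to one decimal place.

Audio: 192 kbps = 0.192 Mbps.
TV episode: 14.532 Mbps × 2220 s = 32261.0 Mb
security camera export: 2.132 Mbps × 2880 s = 6140.2 Mb
gameplay capture: 19.652 Mbps × 3660 s = 71926.3 Mb
music video: 22.192 Mbps × 285 s = 6324.7 Mb
interview recording: 9.092 Mbps × 4980 s = 45278.2 Mb
Total: 161930.4 Mb = 20241.3 MB.
= 20.24 GB.

20.2 GB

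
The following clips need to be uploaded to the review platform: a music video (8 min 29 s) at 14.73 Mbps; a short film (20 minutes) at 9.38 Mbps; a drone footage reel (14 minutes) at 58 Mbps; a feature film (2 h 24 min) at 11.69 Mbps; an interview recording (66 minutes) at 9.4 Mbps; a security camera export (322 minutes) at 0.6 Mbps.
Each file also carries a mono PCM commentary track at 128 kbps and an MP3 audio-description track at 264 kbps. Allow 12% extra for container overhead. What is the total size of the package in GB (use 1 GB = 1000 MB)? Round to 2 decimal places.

Audio total: 128 + 264 = 392 kbps = 0.392 Mbps.
music video: 15.122 Mbps × 509 s × 1.12 = 8620.7 Mb
short film: 9.772 Mbps × 1200 s × 1.12 = 13133.6 Mb
drone footage reel: 58.392 Mbps × 840 s × 1.12 = 54935.2 Mb
feature film: 12.082 Mbps × 8640 s × 1.12 = 116915.1 Mb
interview recording: 9.792 Mbps × 3960 s × 1.12 = 43429.5 Mb
security camera export: 0.992 Mbps × 19320 s × 1.12 = 21465.3 Mb
Total: 258499.4 Mb = 32312.4 MB.
= 32.31 GB.

32.31 GB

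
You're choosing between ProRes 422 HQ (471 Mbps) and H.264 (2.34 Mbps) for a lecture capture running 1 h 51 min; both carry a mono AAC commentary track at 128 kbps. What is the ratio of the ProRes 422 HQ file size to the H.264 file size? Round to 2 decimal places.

1 h 51 min = 111 min = 6660 s
Audio: 128 kbps = 0.128 Mbps.
ProRes 422 HQ: 471.128 Mbps × 6660 s = 3137712.5 Mb = 392.214 GB.
H.264: 2.468 Mbps × 6660 s = 16436.9 Mb = 2.055 GB.
Ratio: 392.214 / 2.055 = 190.895.

190.89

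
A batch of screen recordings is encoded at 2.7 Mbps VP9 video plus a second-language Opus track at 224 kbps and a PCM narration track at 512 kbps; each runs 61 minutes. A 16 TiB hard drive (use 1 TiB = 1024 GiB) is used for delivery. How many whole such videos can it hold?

61 min = 3660 s
Audio total: 224 + 512 = 736 kbps = 0.736 Mbps.
Total bitrate: 3.436 Mbps.
Per item: 3.436 Mbps × 3660 s = 12,576 Mb = 1,572 MB.
Capacity: 16 TiB = 140,737,488 Mb; 11191.17 items → 11191 complete.

11191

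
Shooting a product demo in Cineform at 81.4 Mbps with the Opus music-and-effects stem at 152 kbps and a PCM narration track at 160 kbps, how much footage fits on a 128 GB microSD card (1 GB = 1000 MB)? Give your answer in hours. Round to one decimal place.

Audio total: 152 + 160 = 312 kbps = 0.312 Mbps.
Total bitrate: 81.4 + 0.312 = 81.712 Mbps.
Capacity: 128 GB = 1,024,000 Mb.
Recording time: 1,024,000 / 81.712 = 12,532 s ≈ 3.48 hours.

3.5 hours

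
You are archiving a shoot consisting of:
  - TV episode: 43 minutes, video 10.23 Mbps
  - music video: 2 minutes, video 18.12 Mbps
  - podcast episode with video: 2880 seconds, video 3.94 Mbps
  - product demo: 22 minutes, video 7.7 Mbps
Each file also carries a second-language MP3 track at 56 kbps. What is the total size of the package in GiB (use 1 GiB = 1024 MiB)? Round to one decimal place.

Audio: 56 kbps = 0.056 Mbps.
TV episode: 10.286 Mbps × 2580 s = 26537.9 Mb
music video: 18.176 Mbps × 120 s = 2181.1 Mb
podcast episode with video: 3.996 Mbps × 2880 s = 11508.5 Mb
product demo: 7.756 Mbps × 1320 s = 10237.9 Mb
Total: 50465.4 Mb = 6308.2 MB.
= 5.875 GiB.

5.9 GiB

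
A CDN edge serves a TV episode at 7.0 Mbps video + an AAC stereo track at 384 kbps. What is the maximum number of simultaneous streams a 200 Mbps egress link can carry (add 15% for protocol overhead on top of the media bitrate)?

Audio: 384 kbps = 0.384 Mbps.
Per-viewer media rate: 7.384 Mbps.
On the wire with 15% overhead: 8.492 Mbps.
200 Mbps = 200.0 Mbps; 200.0 / 8.492 = 23.55 → 23 viewers.

23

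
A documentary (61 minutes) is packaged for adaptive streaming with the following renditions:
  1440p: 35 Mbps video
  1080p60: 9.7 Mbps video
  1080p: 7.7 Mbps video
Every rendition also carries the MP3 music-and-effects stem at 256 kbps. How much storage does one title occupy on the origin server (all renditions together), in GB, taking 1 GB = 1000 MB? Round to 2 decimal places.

24.32 GB

61 min = 3660 s
Audio: 256 kbps = 0.256 Mbps.
Sum of rendition bitrates: (35+0.256) + (9.7+0.256) + (7.7+0.256) = 53.168 Mbps.
× 3660 s = 194,595 Mb = 24,324 MB = 24.32 GB.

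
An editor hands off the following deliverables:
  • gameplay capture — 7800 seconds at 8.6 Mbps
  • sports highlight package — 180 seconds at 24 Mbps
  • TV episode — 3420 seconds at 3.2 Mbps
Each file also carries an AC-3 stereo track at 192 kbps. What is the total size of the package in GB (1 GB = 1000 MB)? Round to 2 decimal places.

10.57 GB

Audio: 192 kbps = 0.192 Mbps.
gameplay capture: 8.792 Mbps × 7800 s = 68577.6 Mb
sports highlight package: 24.192 Mbps × 180 s = 4354.6 Mb
TV episode: 3.392 Mbps × 3420 s = 11600.6 Mb
Total: 84532.8 Mb = 10566.6 MB.
= 10.57 GB.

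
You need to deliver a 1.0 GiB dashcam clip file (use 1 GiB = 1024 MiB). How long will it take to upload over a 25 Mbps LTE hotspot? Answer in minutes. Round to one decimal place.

5.7 minutes

File: 1.0 GiB = 8589.9 Mb.
At 25 Mbps: 8589.9 / 25 = 343.6 s ≈ 5.73 minutes.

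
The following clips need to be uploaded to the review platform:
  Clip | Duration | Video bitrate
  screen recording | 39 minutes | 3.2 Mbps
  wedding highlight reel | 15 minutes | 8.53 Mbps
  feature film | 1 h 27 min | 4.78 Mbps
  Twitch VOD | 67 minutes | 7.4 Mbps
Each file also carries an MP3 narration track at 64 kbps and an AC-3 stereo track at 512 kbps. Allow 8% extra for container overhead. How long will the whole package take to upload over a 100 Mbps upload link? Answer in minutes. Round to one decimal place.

Audio total: 64 + 512 = 576 kbps = 0.576 Mbps.
screen recording: 3.776 Mbps × 2340 s × 1.08 = 9542.7 Mb
wedding highlight reel: 9.106 Mbps × 900 s × 1.08 = 8851.0 Mb
feature film: 5.356 Mbps × 5220 s × 1.08 = 30195.0 Mb
Twitch VOD: 7.976 Mbps × 4020 s × 1.08 = 34628.6 Mb
Total: 83217.3 Mb = 10402.2 MB.
At 100 Mbps: 83217.3 / 100 = 832 s ≈ 13.9 minutes.

13.9 minutes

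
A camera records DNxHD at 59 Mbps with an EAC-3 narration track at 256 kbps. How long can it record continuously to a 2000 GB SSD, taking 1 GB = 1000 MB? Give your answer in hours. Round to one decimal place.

Audio: 256 kbps = 0.256 Mbps.
Total bitrate: 59 + 0.256 = 59.256 Mbps.
Capacity: 2000 GB = 16,000,000 Mb.
Recording time: 16,000,000 / 59.256 = 270,015 s ≈ 75.0 hours.

75.0 hours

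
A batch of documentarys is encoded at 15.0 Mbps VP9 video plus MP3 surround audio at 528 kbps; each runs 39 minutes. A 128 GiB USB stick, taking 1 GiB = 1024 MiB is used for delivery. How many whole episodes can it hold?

30

39 min = 2340 s
Audio: 528 kbps = 0.528 Mbps.
Total bitrate: 15.528 Mbps.
Per item: 15.528 Mbps × 2340 s = 36,336 Mb = 4,542 MB.
Capacity: 128 GiB = 1,099,512 Mb; 30.26 items → 30 complete.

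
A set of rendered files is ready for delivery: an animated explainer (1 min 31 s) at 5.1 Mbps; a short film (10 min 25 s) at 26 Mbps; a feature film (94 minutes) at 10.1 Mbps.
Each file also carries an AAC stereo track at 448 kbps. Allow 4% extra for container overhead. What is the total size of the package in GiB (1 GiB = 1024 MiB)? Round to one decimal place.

9.3 GiB

Audio: 448 kbps = 0.448 Mbps.
animated explainer: 5.548 Mbps × 91 s × 1.04 = 525.1 Mb
short film: 26.448 Mbps × 625 s × 1.04 = 17191.2 Mb
feature film: 10.548 Mbps × 5640 s × 1.04 = 61870.3 Mb
Total: 79586.6 Mb = 9948.3 MB.
= 9.265 GiB.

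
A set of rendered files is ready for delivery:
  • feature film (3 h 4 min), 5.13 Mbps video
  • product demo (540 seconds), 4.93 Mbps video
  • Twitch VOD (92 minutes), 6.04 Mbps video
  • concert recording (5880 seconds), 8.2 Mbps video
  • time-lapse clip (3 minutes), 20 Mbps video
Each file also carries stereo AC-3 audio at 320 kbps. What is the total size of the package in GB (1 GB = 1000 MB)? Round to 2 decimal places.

18.98 GB

Audio: 320 kbps = 0.320 Mbps.
feature film: 5.450 Mbps × 11040 s = 60168.0 Mb
product demo: 5.250 Mbps × 540 s = 2835.0 Mb
Twitch VOD: 6.360 Mbps × 5520 s = 35107.2 Mb
concert recording: 8.520 Mbps × 5880 s = 50097.6 Mb
time-lapse clip: 20.320 Mbps × 180 s = 3657.6 Mb
Total: 151865.4 Mb = 18983.2 MB.
= 18.98 GB.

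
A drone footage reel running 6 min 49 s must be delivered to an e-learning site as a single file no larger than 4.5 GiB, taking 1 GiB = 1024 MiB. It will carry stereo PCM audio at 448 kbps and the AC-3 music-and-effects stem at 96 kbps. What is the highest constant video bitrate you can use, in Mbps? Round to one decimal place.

94.0 Mbps

Budget: 4.5 GiB = 38654.7 Mb.
6 min 49 s = 409 s
Total bitrate budget: 38654.7 Mb / 409 s = 94.510 Mbps.
Audio total: 448 + 96 = 544 kbps = 0.544 Mbps.
Video: 94.510 − 0.544 = 93.966 Mbps.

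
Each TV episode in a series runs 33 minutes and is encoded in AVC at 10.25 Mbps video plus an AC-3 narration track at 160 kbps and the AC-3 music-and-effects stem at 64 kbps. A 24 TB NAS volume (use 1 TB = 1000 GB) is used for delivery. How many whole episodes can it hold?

33 min = 1980 s
Audio total: 160 + 64 = 224 kbps = 0.224 Mbps.
Total bitrate: 10.474 Mbps.
Per item: 10.474 Mbps × 1980 s = 20,739 Mb = 2,592 MB.
Capacity: 24 TB = 192,000,000 Mb; 9258.13 items → 9258 complete.

9258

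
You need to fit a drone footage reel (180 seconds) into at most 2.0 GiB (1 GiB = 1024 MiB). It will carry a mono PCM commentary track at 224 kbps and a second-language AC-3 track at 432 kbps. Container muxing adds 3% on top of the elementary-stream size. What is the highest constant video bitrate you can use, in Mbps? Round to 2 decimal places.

Budget: 2.0 GiB = 17179.9 Mb.
Stream payload after overhead: 17179.9 / 1.03 = 16679.5 Mb.
Total bitrate budget: 16679.5 Mb / 180 s = 92.664 Mbps.
Audio total: 224 + 432 = 656 kbps = 0.656 Mbps.
Video: 92.664 − 0.656 = 92.008 Mbps.

92.01 Mbps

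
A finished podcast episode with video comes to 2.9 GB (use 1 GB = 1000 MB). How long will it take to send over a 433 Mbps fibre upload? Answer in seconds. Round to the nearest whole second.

File: 2.9 GB = 23200.0 Mb.
At 433 Mbps: 23200.0 / 433 = 53.6 s ≈ 53.6 seconds.

54 seconds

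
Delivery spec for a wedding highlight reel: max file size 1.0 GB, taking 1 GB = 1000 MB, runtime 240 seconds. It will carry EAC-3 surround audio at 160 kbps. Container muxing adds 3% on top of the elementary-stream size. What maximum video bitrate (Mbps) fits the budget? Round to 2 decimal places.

32.20 Mbps

Budget: 1.0 GB = 8000.0 Mb.
Stream payload after overhead: 8000.0 / 1.03 = 7767.0 Mb.
Total bitrate budget: 7767.0 Mb / 240 s = 32.362 Mbps.
Audio: 160 kbps = 0.160 Mbps.
Video: 32.362 − 0.160 = 32.202 Mbps.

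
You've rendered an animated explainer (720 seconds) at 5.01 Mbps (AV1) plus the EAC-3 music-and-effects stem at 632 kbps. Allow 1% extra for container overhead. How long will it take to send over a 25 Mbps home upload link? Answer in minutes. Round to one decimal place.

Audio: 632 kbps = 0.632 Mbps.
Total bitrate: 5.642 Mbps.
File: 5.642 Mbps × 720 s = 4062.2 Mb.
With 1% container overhead: ×1.01. → 4102.9 Mb.
At 25 Mbps: 4102.9 / 25 = 164.1 s ≈ 2.74 minutes.

2.7 minutes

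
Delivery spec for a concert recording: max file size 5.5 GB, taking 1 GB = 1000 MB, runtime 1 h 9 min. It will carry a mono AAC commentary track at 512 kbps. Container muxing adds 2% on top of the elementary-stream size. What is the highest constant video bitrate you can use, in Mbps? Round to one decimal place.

Budget: 5.5 GB = 44000.0 Mb.
Stream payload after overhead: 44000.0 / 1.02 = 43137.3 Mb.
1 h 9 min = 69 min = 4140 s
Total bitrate budget: 43137.3 Mb / 4140 s = 10.420 Mbps.
Audio: 512 kbps = 0.512 Mbps.
Video: 10.420 − 0.512 = 9.908 Mbps.

9.9 Mbps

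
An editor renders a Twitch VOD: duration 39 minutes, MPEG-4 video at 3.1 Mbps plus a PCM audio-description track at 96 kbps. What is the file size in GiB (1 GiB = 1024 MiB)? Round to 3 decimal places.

39 min = 2340 s
Audio: 96 kbps = 0.096 Mbps.
Total bitrate: 3.1 + 0.096 = 3.196 Mbps.
Stream data: 3.196 Mbps × 2340 s = 7478.6 Mb.
7,479 Mb = 934,830,000 bytes ÷ 1,073,741,824 = 0.8706 GiB.

0.871 GiB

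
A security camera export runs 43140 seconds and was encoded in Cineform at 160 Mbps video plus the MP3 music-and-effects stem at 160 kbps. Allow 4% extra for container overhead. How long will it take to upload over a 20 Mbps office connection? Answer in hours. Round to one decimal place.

99.8 hours

Audio: 160 kbps = 0.160 Mbps.
Total bitrate: 160.160 Mbps.
File: 160.160 Mbps × 43140 s = 6909302.4 Mb.
With 4% container overhead: ×1.04. → 7185674.5 Mb.
At 20 Mbps: 7185674.5 / 20 = 359283.7 s ≈ 99.8 hours.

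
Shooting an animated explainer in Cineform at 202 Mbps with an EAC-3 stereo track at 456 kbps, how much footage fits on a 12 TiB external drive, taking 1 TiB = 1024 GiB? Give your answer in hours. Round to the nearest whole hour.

Audio: 456 kbps = 0.456 Mbps.
Total bitrate: 202 + 0.456 = 202.456 Mbps.
Capacity: 12 TiB = 105,553,116 Mb.
Recording time: 105,553,116 / 202.456 = 521,363 s ≈ 145 hours.

145 hours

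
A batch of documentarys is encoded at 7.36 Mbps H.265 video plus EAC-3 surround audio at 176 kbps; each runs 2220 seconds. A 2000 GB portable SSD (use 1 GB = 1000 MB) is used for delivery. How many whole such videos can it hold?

956

Audio: 176 kbps = 0.176 Mbps.
Total bitrate: 7.536 Mbps.
Per item: 7.536 Mbps × 2220 s = 16,730 Mb = 2,091 MB.
Capacity: 2000 GB = 16,000,000 Mb; 956.37 items → 956 complete.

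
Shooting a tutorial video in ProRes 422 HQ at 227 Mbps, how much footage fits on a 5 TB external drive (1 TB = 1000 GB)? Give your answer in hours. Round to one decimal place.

Capacity: 5 TB = 40,000,000 Mb.
Recording time: 40,000,000 / 227.000 = 176,211 s ≈ 48.9 hours.

48.9 hours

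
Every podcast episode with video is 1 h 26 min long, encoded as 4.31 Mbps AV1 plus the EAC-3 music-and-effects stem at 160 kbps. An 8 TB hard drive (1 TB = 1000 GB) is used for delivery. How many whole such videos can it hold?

2774

1 h 26 min = 86 min = 5160 s
Audio: 160 kbps = 0.160 Mbps.
Total bitrate: 4.470 Mbps.
Per item: 4.470 Mbps × 5160 s = 23,065 Mb = 2,883 MB.
Capacity: 8 TB = 64,000,000 Mb; 2774.74 items → 2774 complete.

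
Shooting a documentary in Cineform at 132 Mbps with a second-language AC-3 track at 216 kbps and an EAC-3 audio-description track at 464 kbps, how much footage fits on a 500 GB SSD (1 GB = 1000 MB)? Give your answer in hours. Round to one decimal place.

8.4 hours

Audio total: 216 + 464 = 680 kbps = 0.680 Mbps.
Total bitrate: 132 + 0.680 = 132.680 Mbps.
Capacity: 500 GB = 4,000,000 Mb.
Recording time: 4,000,000 / 132.680 = 30,148 s ≈ 8.37 hours.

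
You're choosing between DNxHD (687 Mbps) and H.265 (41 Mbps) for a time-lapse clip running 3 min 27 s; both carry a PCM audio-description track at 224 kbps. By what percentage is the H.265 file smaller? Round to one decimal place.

94.0%

3 min 27 s = 207 s
Audio: 224 kbps = 0.224 Mbps.
DNxHD: 687.224 Mbps × 207 s = 142255.4 Mb = 17.782 GB.
H.265: 41.224 Mbps × 207 s = 8533.4 Mb = 1.067 GB.
Reduction: (1 − 1.067/17.782) × 100 = 94.00%.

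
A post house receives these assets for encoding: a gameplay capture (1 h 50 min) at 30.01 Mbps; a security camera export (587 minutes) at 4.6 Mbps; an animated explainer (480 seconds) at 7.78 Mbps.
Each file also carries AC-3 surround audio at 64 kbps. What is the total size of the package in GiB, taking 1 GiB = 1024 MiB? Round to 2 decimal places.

42.67 GiB

Audio: 64 kbps = 0.064 Mbps.
gameplay capture: 30.074 Mbps × 6600 s = 198488.4 Mb
security camera export: 4.664 Mbps × 35220 s = 164266.1 Mb
animated explainer: 7.844 Mbps × 480 s = 3765.1 Mb
Total: 366519.6 Mb = 45814.9 MB.
= 42.67 GiB.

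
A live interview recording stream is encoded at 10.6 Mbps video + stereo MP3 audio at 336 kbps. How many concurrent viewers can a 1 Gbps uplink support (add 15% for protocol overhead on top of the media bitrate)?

79

Audio: 336 kbps = 0.336 Mbps.
Per-viewer media rate: 10.936 Mbps.
On the wire with 15% overhead: 12.576 Mbps.
1 Gbps = 1,000 Mbps; 1,000 / 12.576 = 79.51 → 79 viewers.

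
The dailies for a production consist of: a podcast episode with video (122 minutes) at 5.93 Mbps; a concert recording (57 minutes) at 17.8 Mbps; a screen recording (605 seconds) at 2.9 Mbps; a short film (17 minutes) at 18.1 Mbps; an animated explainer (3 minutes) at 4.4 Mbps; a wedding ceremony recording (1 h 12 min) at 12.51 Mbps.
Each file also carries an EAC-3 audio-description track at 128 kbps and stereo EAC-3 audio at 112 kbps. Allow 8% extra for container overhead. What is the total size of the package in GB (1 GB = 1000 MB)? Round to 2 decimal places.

24.76 GB

Audio total: 128 + 112 = 240 kbps = 0.240 Mbps.
podcast episode with video: 6.170 Mbps × 7320 s × 1.08 = 48777.6 Mb
concert recording: 18.040 Mbps × 3420 s × 1.08 = 66632.5 Mb
screen recording: 3.140 Mbps × 605 s × 1.08 = 2051.7 Mb
short film: 18.340 Mbps × 1020 s × 1.08 = 20203.3 Mb
animated explainer: 4.640 Mbps × 180 s × 1.08 = 902.0 Mb
wedding ceremony recording: 12.750 Mbps × 4320 s × 1.08 = 59486.4 Mb
Total: 198053.5 Mb = 24756.7 MB.
= 24.76 GB.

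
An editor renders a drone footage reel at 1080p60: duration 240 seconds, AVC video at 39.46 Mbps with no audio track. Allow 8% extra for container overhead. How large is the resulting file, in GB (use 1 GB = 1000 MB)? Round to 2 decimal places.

1.28 GB

Total bitrate: 39.46 Mbps.
Stream data: 39.460 Mbps × 240 s = 9470.4 Mb.
With 8% container overhead: ×1.08.
10,228 Mb ÷ 8 = 1,279 MB → 1.279 GB.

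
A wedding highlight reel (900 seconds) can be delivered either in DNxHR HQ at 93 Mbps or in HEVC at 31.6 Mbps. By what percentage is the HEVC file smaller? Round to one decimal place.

DNxHR HQ: 93.000 Mbps × 900 s = 83700.0 Mb = 9.744 GiB.
HEVC: 31.600 Mbps × 900 s = 28440.0 Mb = 3.311 GiB.
Reduction: (1 − 3.311/9.744) × 100 = 66.02%.

66.0%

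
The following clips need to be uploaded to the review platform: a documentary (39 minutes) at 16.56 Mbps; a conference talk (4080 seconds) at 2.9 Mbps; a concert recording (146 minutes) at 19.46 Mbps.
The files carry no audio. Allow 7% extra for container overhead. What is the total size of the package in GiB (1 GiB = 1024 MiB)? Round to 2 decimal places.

documentary: 16.560 Mbps × 2340 s × 1.07 = 41462.9 Mb
conference talk: 2.900 Mbps × 4080 s × 1.07 = 12660.2 Mb
concert recording: 19.460 Mbps × 8760 s × 1.07 = 182402.5 Mb
Total: 236525.6 Mb = 29565.7 MB.
= 27.54 GiB.

27.54 GiB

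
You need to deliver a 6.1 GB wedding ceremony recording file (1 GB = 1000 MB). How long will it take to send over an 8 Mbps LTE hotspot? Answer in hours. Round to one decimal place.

1.7 hours

File: 6.1 GB = 48800.0 Mb.
At 8 Mbps: 48800.0 / 8 = 6100.0 s ≈ 1.69 hours.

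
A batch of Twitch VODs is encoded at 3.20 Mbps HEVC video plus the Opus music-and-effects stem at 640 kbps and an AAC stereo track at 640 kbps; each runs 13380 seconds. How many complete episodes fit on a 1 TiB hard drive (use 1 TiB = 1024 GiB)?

146

Audio total: 640 + 640 = 1280 kbps = 1.280 Mbps.
Total bitrate: 4.480 Mbps.
Per item: 4.480 Mbps × 13380 s = 59,942 Mb = 7,493 MB.
Capacity: 1 TiB = 8,796,093 Mb; 146.74 items → 146 complete.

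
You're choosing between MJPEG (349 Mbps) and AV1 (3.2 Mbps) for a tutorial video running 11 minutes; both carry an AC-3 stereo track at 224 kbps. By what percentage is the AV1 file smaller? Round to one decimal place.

99.0%

11 min = 660 s
Audio: 224 kbps = 0.224 Mbps.
MJPEG: 349.224 Mbps × 660 s = 230487.8 Mb = 28.811 GB.
AV1: 3.424 Mbps × 660 s = 2259.8 Mb = 0.282 GB.
Reduction: (1 − 0.282/28.811) × 100 = 99.02%.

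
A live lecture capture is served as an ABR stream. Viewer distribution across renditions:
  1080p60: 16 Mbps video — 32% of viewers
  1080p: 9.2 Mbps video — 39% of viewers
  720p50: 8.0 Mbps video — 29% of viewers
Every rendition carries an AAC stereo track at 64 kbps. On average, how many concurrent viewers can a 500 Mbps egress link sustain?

Audio: 64 kbps = 0.064 Mbps.
Average per-viewer bitrate: 0.32×16.064 + 0.39×9.264 + 0.29×8.064 = 11.092 Mbps.
500 Mbps = 500.0 Mbps; 500.0 / 11.092 = 45.08 → 45.

45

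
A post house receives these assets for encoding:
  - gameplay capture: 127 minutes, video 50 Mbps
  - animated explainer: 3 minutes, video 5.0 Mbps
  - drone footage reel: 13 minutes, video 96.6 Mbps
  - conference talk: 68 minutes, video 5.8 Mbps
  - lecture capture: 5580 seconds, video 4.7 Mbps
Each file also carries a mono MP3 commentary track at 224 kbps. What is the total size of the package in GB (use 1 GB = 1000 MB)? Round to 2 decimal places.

Audio: 224 kbps = 0.224 Mbps.
gameplay capture: 50.224 Mbps × 7620 s = 382706.9 Mb
animated explainer: 5.224 Mbps × 180 s = 940.3 Mb
drone footage reel: 96.824 Mbps × 780 s = 75522.7 Mb
conference talk: 6.024 Mbps × 4080 s = 24577.9 Mb
lecture capture: 4.924 Mbps × 5580 s = 27475.9 Mb
Total: 511223.8 Mb = 63903.0 MB.
= 63.90 GB.

63.90 GB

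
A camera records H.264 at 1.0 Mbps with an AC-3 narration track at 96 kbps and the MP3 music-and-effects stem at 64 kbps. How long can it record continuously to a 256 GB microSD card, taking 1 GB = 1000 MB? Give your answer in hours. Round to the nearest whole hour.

Audio total: 96 + 64 = 160 kbps = 0.160 Mbps.
Total bitrate: 1.0 + 0.160 = 1.160 Mbps.
Capacity: 256 GB = 2,048,000 Mb.
Recording time: 2,048,000 / 1.160 = 1,765,517 s ≈ 490 hours.

490 hours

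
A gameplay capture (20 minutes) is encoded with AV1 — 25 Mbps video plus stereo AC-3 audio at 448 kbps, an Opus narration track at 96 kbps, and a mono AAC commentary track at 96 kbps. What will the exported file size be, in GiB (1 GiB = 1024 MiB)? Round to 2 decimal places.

3.58 GiB

20 min = 1200 s
Audio total: 448 + 96 + 96 = 640 kbps = 0.640 Mbps.
Total bitrate: 25 + 0.640 = 25.640 Mbps.
Stream data: 25.640 Mbps × 1200 s = 30768.0 Mb.
30,768 Mb = 3,846,000,000 bytes ÷ 1,073,741,824 = 3.582 GiB.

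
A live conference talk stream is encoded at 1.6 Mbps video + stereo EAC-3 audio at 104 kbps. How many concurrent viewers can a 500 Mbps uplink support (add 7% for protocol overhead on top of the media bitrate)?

274

Audio: 104 kbps = 0.104 Mbps.
Per-viewer media rate: 1.704 Mbps.
On the wire with 7% overhead: 1.823 Mbps.
500 Mbps = 500.0 Mbps; 500.0 / 1.823 = 274.23 → 274 viewers.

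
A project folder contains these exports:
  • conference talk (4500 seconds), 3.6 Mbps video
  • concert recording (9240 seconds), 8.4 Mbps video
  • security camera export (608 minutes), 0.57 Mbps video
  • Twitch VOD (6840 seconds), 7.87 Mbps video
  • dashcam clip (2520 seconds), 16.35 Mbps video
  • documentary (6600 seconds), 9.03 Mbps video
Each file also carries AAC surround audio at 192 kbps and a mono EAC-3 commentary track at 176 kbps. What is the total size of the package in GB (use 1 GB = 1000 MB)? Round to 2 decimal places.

Audio total: 192 + 176 = 368 kbps = 0.368 Mbps.
conference talk: 3.968 Mbps × 4500 s = 17856.0 Mb
concert recording: 8.768 Mbps × 9240 s = 81016.3 Mb
security camera export: 0.938 Mbps × 36480 s = 34218.2 Mb
Twitch VOD: 8.238 Mbps × 6840 s = 56347.9 Mb
dashcam clip: 16.718 Mbps × 2520 s = 42129.4 Mb
documentary: 9.398 Mbps × 6600 s = 62026.8 Mb
Total: 293594.6 Mb = 36699.3 MB.
= 36.70 GB.

36.70 GB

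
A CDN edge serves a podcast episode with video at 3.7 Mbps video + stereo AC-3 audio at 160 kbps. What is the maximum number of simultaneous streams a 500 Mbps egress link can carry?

129

Audio: 160 kbps = 0.160 Mbps.
Per-viewer media rate: 3.860 Mbps.
500 Mbps = 500.0 Mbps; 500.0 / 3.860 = 129.53 → 129 viewers.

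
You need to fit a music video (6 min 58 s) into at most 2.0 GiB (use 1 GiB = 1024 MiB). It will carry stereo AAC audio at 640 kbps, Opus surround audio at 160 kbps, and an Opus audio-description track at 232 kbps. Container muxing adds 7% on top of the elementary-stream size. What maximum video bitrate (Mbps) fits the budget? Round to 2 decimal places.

Budget: 2.0 GiB = 17179.9 Mb.
Stream payload after overhead: 17179.9 / 1.07 = 16056.0 Mb.
6 min 58 s = 418 s
Total bitrate budget: 16056.0 Mb / 418 s = 38.411 Mbps.
Audio total: 640 + 160 + 232 = 1032 kbps = 1.032 Mbps.
Video: 38.411 − 1.032 = 37.379 Mbps.

37.38 Mbps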